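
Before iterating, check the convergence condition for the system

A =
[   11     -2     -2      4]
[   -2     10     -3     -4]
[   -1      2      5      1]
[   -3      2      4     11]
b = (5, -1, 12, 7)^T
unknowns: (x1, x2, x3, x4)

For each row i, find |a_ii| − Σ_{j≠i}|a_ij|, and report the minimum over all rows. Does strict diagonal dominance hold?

row 1: |11| − (2+2+4) = 3
row 2: |10| − (2+3+4) = 1
row 3: |5| − (1+2+1) = 1
row 4: |11| − (3+2+4) = 2
minimum over rows = 1 → strictly diagonally dominant (convergence guaranteed)

1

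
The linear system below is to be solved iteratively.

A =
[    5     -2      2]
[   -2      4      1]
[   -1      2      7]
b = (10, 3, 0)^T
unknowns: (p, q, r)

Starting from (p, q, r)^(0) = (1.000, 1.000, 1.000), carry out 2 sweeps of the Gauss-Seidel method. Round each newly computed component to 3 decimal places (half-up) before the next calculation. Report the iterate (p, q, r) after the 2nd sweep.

(2.657, 2.114, -0.224)

Iteration 1:
  p = (10 - (-2)·1.000 - (2)·1.000) / (5) = 2.000
  q = (3 - (-2)·2.000 - (1)·1.000) / (4) = 1.500
  r = (0 - (-1)·2.000 - (2)·1.500) / (7) = -0.143
Iteration 2:
  p = (10 - (-2)·1.500 - (2)·-0.143) / (5) = 2.657
  q = (3 - (-2)·2.657 - (1)·-0.143) / (4) = 2.114
  r = (0 - (-1)·2.657 - (2)·2.114) / (7) = -0.224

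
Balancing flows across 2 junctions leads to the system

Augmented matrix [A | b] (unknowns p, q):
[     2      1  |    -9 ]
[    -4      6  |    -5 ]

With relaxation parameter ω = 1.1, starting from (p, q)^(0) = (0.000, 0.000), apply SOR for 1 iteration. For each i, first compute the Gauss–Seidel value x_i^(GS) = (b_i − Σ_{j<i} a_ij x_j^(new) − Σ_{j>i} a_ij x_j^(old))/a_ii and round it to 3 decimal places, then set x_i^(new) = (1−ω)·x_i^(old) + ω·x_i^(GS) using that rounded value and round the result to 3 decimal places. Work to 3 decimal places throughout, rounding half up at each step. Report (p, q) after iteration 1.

Iteration 1:
  p: GS value = (-9 - (1)·0.000) / (2) = -4.500;  p ← (1−ω)·0.000 + ω·-4.500 = -4.950
  q: GS value = (-5 - (-4)·-4.950) / (6) = -4.133;  q ← (1−ω)·0.000 + ω·-4.133 = -4.546

(-4.950, -4.546)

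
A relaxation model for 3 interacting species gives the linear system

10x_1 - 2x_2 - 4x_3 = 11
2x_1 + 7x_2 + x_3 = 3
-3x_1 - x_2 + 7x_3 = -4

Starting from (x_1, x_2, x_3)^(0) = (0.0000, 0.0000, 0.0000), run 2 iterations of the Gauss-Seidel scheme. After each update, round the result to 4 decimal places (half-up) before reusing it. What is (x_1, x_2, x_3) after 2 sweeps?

Iteration 1:
  x_1 = (11 - (-2)·0.0000 - (-4)·0.0000) / (10) = 1.1000
  x_2 = (3 - (2)·1.1000 - (1)·0.0000) / (7) = 0.1143
  x_3 = (-4 - (-3)·1.1000 - (-1)·0.1143) / (7) = -0.0837
Iteration 2:
  x_1 = (11 - (-2)·0.1143 - (-4)·-0.0837) / (10) = 1.0894
  x_2 = (3 - (2)·1.0894 - (1)·-0.0837) / (7) = 0.1293
  x_3 = (-4 - (-3)·1.0894 - (-1)·0.1293) / (7) = -0.0861

(1.0894, 0.1293, -0.0861)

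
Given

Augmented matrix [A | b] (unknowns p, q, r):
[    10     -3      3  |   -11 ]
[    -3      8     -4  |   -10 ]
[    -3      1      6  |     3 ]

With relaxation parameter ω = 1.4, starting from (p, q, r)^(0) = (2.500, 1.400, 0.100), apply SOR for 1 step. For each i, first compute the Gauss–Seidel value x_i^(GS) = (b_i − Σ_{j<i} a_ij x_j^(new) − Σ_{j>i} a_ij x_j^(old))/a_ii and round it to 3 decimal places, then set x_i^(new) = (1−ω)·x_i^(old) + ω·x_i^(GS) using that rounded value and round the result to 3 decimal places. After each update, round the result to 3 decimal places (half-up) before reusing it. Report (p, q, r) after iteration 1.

(-1.994, -3.287, 0.031)

Iteration 1:
  p: GS value = (-11 - (-3)·1.400 - (3)·0.100) / (10) = -0.710;  p ← (1−ω)·2.500 + ω·-0.710 = -1.994
  q: GS value = (-10 - (-3)·-1.994 - (-4)·0.100) / (8) = -1.948;  q ← (1−ω)·1.400 + ω·-1.948 = -3.287
  r: GS value = (3 - (-3)·-1.994 - (1)·-3.287) / (6) = 0.051;  r ← (1−ω)·0.100 + ω·0.051 = 0.031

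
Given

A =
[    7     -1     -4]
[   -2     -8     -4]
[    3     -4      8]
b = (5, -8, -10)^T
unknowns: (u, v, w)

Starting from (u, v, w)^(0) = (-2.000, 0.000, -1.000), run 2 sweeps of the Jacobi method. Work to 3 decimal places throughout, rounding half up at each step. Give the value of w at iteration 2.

Iteration 1:
  u = (5 - (-1)·0.000 - (-4)·-1.000) / (7) = 0.143
  v = (-8 - (-2)·-2.000 - (-4)·-1.000) / (-8) = 2.000
  w = (-10 - (3)·-2.000 - (-4)·0.000) / (8) = -0.500
Iteration 2:
  u = (5 - (-1)·2.000 - (-4)·-0.500) / (7) = 0.714
  v = (-8 - (-2)·0.143 - (-4)·-0.500) / (-8) = 1.214
  w = (-10 - (3)·0.143 - (-4)·2.000) / (8) = -0.304

-0.304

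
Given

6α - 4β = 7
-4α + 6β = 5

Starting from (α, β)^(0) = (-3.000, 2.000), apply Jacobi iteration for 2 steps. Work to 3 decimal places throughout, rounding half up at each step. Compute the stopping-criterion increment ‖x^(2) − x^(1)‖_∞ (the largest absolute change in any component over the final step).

3.667

Iteration 1:
  α = (7 - (-4)·2.000) / (6) = 2.500
  β = (5 - (-4)·-3.000) / (6) = -1.167
Iteration 2:
  α = (7 - (-4)·-1.167) / (6) = 0.389
  β = (5 - (-4)·2.500) / (6) = 2.500
Change: (-2.111, 3.667) → max |·| = 3.667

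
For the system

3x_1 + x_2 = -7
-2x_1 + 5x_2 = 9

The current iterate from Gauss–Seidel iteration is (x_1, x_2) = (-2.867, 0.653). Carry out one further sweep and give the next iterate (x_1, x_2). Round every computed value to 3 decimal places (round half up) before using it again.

(-2.551, 0.780)

One sweep:
  x_1 = (-7 - (1)·0.653) / (3) = -2.551
  x_2 = (9 - (-2)·-2.551) / (5) = 0.780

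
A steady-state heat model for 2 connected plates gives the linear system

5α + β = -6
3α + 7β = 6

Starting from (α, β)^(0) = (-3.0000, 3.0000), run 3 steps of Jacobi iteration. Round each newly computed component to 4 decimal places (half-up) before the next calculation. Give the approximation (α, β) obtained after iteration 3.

(-1.5257, 1.5551)

Iteration 1:
  α = (-6 - (1)·3.0000) / (5) = -1.8000
  β = (6 - (3)·-3.0000) / (7) = 2.1429
Iteration 2:
  α = (-6 - (1)·2.1429) / (5) = -1.6286
  β = (6 - (3)·-1.8000) / (7) = 1.6286
Iteration 3:
  α = (-6 - (1)·1.6286) / (5) = -1.5257
  β = (6 - (3)·-1.6286) / (7) = 1.5551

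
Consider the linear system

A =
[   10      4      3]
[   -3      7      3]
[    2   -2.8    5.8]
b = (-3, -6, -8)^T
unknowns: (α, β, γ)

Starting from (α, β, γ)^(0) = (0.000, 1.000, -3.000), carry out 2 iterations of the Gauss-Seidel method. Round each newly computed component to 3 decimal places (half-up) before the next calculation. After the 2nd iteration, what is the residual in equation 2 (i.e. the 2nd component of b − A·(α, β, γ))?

0.969

Iteration 1:
  α = (-3 - (4)·1.000 - (3)·-3.000) / (10) = 0.200
  β = (-6 - (-3)·0.200 - (3)·-3.000) / (7) = 0.514
  γ = (-8 - (2)·0.200 - (-2.8)·0.514) / (5.8) = -1.200
Iteration 2:
  α = (-3 - (4)·0.514 - (3)·-1.200) / (10) = -0.146
  β = (-6 - (-3)·-0.146 - (3)·-1.200) / (7) = -0.405
  γ = (-8 - (2)·-0.146 - (-2.8)·-0.405) / (5.8) = -1.524
Residual b − A·x = (4.652, 0.969, -0.003)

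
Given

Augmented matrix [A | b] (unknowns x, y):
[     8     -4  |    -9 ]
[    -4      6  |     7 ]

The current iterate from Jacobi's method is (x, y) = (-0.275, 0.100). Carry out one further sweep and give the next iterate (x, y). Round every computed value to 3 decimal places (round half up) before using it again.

One sweep:
  x = (-9 - (-4)·0.100) / (8) = -1.075
  y = (7 - (-4)·-0.275) / (6) = 0.983

(-1.075, 0.983)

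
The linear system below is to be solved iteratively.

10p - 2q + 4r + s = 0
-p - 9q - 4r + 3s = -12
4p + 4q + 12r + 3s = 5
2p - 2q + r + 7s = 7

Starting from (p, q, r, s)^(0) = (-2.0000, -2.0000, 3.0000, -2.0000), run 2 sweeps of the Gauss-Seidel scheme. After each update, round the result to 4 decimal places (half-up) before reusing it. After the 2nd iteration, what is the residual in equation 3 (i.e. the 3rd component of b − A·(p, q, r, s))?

-1.5050

Iteration 1:
  p = (0 - (-2)·-2.0000 - (4)·3.0000 - (1)·-2.0000) / (10) = -1.4000
  q = (-12 - (-1)·-1.4000 - (-4)·3.0000 - (3)·-2.0000) / (-9) = -0.5111
  r = (5 - (4)·-1.4000 - (4)·-0.5111 - (3)·-2.0000) / (12) = 1.5537
  s = (7 - (2)·-1.4000 - (-2)·-0.5111 - (1)·1.5537) / (7) = 1.0320
Iteration 2:
  p = (0 - (-2)·-0.5111 - (4)·1.5537 - (1)·1.0320) / (10) = -0.8269
  q = (-12 - (-1)·-0.8269 - (-4)·1.5537 - (3)·1.0320) / (-9) = 1.0787
  r = (5 - (4)·-0.8269 - (4)·1.0787 - (3)·1.0320) / (12) = 0.0747
  s = (7 - (2)·-0.8269 - (-2)·1.0787 - (1)·0.0747) / (7) = 1.5338
Residual b − A·x = (8.5938, -7.4212, -1.5050, -0.0001)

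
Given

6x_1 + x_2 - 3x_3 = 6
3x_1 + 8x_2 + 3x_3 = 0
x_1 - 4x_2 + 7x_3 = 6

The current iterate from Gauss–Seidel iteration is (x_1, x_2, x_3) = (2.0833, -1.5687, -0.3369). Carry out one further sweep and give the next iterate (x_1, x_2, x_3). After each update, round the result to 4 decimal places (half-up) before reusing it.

(1.0930, -0.2835, 0.5390)

One sweep:
  x_1 = (6 - (1)·-1.5687 - (-3)·-0.3369) / (6) = 1.0930
  x_2 = (0 - (3)·1.0930 - (3)·-0.3369) / (8) = -0.2835
  x_3 = (6 - (1)·1.0930 - (-4)·-0.2835) / (7) = 0.5390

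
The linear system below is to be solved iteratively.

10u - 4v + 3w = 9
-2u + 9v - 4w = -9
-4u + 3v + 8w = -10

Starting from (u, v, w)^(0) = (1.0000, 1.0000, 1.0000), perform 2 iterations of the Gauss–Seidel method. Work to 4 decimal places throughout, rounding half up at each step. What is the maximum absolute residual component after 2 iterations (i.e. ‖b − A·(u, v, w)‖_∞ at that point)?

3.6849

Iteration 1:
  u = (9 - (-4)·1.0000 - (3)·1.0000) / (10) = 1.0000
  v = (-9 - (-2)·1.0000 - (-4)·1.0000) / (9) = -0.3333
  w = (-10 - (-4)·1.0000 - (3)·-0.3333) / (8) = -0.6250
Iteration 2:
  u = (9 - (-4)·-0.3333 - (3)·-0.6250) / (10) = 0.9542
  v = (-9 - (-2)·0.9542 - (-4)·-0.6250) / (9) = -1.0657
  w = (-10 - (-4)·0.9542 - (3)·-1.0657) / (8) = -0.3733
Residual b − A·x = (-3.6849, 1.0065, 0.0003); ∞-norm = 3.6849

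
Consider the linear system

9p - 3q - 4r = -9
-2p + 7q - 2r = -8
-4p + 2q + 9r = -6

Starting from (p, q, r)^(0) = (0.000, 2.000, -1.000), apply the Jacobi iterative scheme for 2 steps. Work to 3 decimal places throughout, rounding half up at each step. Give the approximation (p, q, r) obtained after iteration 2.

Iteration 1:
  p = (-9 - (-3)·2.000 - (-4)·-1.000) / (9) = -0.778
  q = (-8 - (-2)·0.000 - (-2)·-1.000) / (7) = -1.429
  r = (-6 - (-4)·0.000 - (2)·2.000) / (9) = -1.111
Iteration 2:
  p = (-9 - (-3)·-1.429 - (-4)·-1.111) / (9) = -1.970
  q = (-8 - (-2)·-0.778 - (-2)·-1.111) / (7) = -1.683
  r = (-6 - (-4)·-0.778 - (2)·-1.429) / (9) = -0.695

(-1.970, -1.683, -0.695)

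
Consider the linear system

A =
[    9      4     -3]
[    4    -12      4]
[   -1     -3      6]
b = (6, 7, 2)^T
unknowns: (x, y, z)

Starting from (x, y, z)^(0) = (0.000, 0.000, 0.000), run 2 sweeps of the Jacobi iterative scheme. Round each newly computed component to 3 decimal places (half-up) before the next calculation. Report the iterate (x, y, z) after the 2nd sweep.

(1.037, -0.250, 0.153)

Iteration 1:
  x = (6 - (4)·0.000 - (-3)·0.000) / (9) = 0.667
  y = (7 - (4)·0.000 - (4)·0.000) / (-12) = -0.583
  z = (2 - (-1)·0.000 - (-3)·0.000) / (6) = 0.333
Iteration 2:
  x = (6 - (4)·-0.583 - (-3)·0.333) / (9) = 1.037
  y = (7 - (4)·0.667 - (4)·0.333) / (-12) = -0.250
  z = (2 - (-1)·0.667 - (-3)·-0.583) / (6) = 0.153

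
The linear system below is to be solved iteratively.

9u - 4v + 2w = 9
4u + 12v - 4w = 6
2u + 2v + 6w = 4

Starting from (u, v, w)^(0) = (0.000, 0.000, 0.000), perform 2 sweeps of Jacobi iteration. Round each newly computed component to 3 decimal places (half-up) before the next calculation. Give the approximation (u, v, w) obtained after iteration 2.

Iteration 1:
  u = (9 - (-4)·0.000 - (2)·0.000) / (9) = 1.000
  v = (6 - (4)·0.000 - (-4)·0.000) / (12) = 0.500
  w = (4 - (2)·0.000 - (2)·0.000) / (6) = 0.667
Iteration 2:
  u = (9 - (-4)·0.500 - (2)·0.667) / (9) = 1.074
  v = (6 - (4)·1.000 - (-4)·0.667) / (12) = 0.389
  w = (4 - (2)·1.000 - (2)·0.500) / (6) = 0.167

(1.074, 0.389, 0.167)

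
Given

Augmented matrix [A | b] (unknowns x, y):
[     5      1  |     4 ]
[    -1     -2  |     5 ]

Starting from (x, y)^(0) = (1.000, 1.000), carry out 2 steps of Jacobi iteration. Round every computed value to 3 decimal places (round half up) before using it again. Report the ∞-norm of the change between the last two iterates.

0.800

Iteration 1:
  x = (4 - (1)·1.000) / (5) = 0.600
  y = (5 - (-1)·1.000) / (-2) = -3.000
Iteration 2:
  x = (4 - (1)·-3.000) / (5) = 1.400
  y = (5 - (-1)·0.600) / (-2) = -2.800
Change: (0.800, 0.200) → max |·| = 0.800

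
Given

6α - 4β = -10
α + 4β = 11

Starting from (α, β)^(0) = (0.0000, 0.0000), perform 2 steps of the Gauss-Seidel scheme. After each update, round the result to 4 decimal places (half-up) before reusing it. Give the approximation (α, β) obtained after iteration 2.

(0.4445, 2.6389)

Iteration 1:
  α = (-10 - (-4)·0.0000) / (6) = -1.6667
  β = (11 - (1)·-1.6667) / (4) = 3.1667
Iteration 2:
  α = (-10 - (-4)·3.1667) / (6) = 0.4445
  β = (11 - (1)·0.4445) / (4) = 2.6389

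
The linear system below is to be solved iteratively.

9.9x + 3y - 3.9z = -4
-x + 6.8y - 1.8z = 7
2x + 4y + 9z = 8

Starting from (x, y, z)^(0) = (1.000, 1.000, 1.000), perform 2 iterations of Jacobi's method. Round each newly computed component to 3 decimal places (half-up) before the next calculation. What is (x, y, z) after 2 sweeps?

(-0.753, 1.042, 0.318)

Iteration 1:
  x = (-4 - (3)·1.000 - (-3.9)·1.000) / (9.9) = -0.313
  y = (7 - (-1)·1.000 - (-1.8)·1.000) / (6.8) = 1.441
  z = (8 - (2)·1.000 - (4)·1.000) / (9) = 0.222
Iteration 2:
  x = (-4 - (3)·1.441 - (-3.9)·0.222) / (9.9) = -0.753
  y = (7 - (-1)·-0.313 - (-1.8)·0.222) / (6.8) = 1.042
  z = (8 - (2)·-0.313 - (4)·1.441) / (9) = 0.318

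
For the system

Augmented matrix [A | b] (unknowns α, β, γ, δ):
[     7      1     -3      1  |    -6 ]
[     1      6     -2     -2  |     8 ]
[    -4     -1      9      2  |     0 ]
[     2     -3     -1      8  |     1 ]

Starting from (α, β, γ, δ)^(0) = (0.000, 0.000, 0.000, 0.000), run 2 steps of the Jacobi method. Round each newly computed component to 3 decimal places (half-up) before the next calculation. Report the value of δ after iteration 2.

Iteration 1:
  α = (-6 - (1)·0.000 - (-3)·0.000 - (1)·0.000) / (7) = -0.857
  β = (8 - (1)·0.000 - (-2)·0.000 - (-2)·0.000) / (6) = 1.333
  γ = (0 - (-4)·0.000 - (-1)·0.000 - (2)·0.000) / (9) = 0.000
  δ = (1 - (2)·0.000 - (-3)·0.000 - (-1)·0.000) / (8) = 0.125
Iteration 2:
  α = (-6 - (1)·1.333 - (-3)·0.000 - (1)·0.125) / (7) = -1.065
  β = (8 - (1)·-0.857 - (-2)·0.000 - (-2)·0.125) / (6) = 1.518
  γ = (0 - (-4)·-0.857 - (-1)·1.333 - (2)·0.125) / (9) = -0.261
  δ = (1 - (2)·-0.857 - (-3)·1.333 - (-1)·0.000) / (8) = 0.839

0.839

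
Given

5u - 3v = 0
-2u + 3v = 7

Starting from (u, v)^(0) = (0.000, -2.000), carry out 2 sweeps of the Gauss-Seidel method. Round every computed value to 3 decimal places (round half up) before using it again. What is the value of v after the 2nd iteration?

2.947

Iteration 1:
  u = (0 - (-3)·-2.000) / (5) = -1.200
  v = (7 - (-2)·-1.200) / (3) = 1.533
Iteration 2:
  u = (0 - (-3)·1.533) / (5) = 0.920
  v = (7 - (-2)·0.920) / (3) = 2.947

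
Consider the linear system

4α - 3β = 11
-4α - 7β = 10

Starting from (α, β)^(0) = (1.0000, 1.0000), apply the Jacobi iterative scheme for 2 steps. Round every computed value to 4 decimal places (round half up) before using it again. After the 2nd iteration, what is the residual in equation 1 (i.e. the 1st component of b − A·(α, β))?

Iteration 1:
  α = (11 - (-3)·1.0000) / (4) = 3.5000
  β = (10 - (-4)·1.0000) / (-7) = -2.0000
Iteration 2:
  α = (11 - (-3)·-2.0000) / (4) = 1.2500
  β = (10 - (-4)·3.5000) / (-7) = -3.4286
Residual b − A·x = (-4.2858, -9.0002)

-4.2858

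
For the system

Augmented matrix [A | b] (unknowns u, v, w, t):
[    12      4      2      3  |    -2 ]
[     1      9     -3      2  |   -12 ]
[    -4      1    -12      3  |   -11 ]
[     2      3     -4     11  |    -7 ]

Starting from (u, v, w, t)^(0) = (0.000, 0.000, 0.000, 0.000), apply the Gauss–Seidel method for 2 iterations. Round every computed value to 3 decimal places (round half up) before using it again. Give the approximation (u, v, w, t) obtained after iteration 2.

Iteration 1:
  u = (-2 - (4)·0.000 - (2)·0.000 - (3)·0.000) / (12) = -0.167
  v = (-12 - (1)·-0.167 - (-3)·0.000 - (2)·0.000) / (9) = -1.315
  w = (-11 - (-4)·-0.167 - (1)·-1.315 - (3)·0.000) / (-12) = 0.863
  t = (-7 - (2)·-0.167 - (3)·-1.315 - (-4)·0.863) / (11) = 0.066
Iteration 2:
  u = (-2 - (4)·-1.315 - (2)·0.863 - (3)·0.066) / (12) = 0.111
  v = (-12 - (1)·0.111 - (-3)·0.863 - (2)·0.066) / (9) = -1.073
  w = (-11 - (-4)·0.111 - (1)·-1.073 - (3)·0.066) / (-12) = 0.807
  t = (-7 - (2)·0.111 - (3)·-1.073 - (-4)·0.807) / (11) = -0.070

(0.111, -1.073, 0.807, -0.070)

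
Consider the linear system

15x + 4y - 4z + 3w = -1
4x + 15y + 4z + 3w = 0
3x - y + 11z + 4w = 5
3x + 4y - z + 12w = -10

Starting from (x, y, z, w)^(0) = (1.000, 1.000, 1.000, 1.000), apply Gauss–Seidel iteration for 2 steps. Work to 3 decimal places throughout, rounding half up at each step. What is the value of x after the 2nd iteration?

Iteration 1:
  x = (-1 - (4)·1.000 - (-4)·1.000 - (3)·1.000) / (15) = -0.267
  y = (0 - (4)·-0.267 - (4)·1.000 - (3)·1.000) / (15) = -0.395
  z = (5 - (3)·-0.267 - (-1)·-0.395 - (4)·1.000) / (11) = 0.128
  w = (-10 - (3)·-0.267 - (4)·-0.395 - (-1)·0.128) / (12) = -0.624
Iteration 2:
  x = (-1 - (4)·-0.395 - (-4)·0.128 - (3)·-0.624) / (15) = 0.198
  y = (0 - (4)·0.198 - (4)·0.128 - (3)·-0.624) / (15) = 0.038
  z = (5 - (3)·0.198 - (-1)·0.038 - (4)·-0.624) / (11) = 0.631
  w = (-10 - (3)·0.198 - (4)·0.038 - (-1)·0.631) / (12) = -0.843

0.198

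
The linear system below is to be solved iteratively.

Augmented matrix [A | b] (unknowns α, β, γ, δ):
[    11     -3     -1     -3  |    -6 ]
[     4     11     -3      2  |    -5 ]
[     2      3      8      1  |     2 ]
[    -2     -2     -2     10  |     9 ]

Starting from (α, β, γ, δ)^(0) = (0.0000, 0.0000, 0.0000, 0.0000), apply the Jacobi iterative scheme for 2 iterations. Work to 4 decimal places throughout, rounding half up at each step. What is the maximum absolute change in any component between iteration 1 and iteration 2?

Iteration 1:
  α = (-6 - (-3)·0.0000 - (-1)·0.0000 - (-3)·0.0000) / (11) = -0.5455
  β = (-5 - (4)·0.0000 - (-3)·0.0000 - (2)·0.0000) / (11) = -0.4545
  γ = (2 - (2)·0.0000 - (3)·0.0000 - (1)·0.0000) / (8) = 0.2500
  δ = (9 - (-2)·0.0000 - (-2)·0.0000 - (-2)·0.0000) / (10) = 0.9000
Iteration 2:
  α = (-6 - (-3)·-0.4545 - (-1)·0.2500 - (-3)·0.9000) / (11) = -0.4012
  β = (-5 - (4)·-0.5455 - (-3)·0.2500 - (2)·0.9000) / (11) = -0.3516
  γ = (2 - (2)·-0.5455 - (3)·-0.4545 - (1)·0.9000) / (8) = 0.4443
  δ = (9 - (-2)·-0.5455 - (-2)·-0.4545 - (-2)·0.2500) / (10) = 0.7500
Change: (0.1443, 0.1029, 0.1943, -0.1500) → max |·| = 0.1943

0.1943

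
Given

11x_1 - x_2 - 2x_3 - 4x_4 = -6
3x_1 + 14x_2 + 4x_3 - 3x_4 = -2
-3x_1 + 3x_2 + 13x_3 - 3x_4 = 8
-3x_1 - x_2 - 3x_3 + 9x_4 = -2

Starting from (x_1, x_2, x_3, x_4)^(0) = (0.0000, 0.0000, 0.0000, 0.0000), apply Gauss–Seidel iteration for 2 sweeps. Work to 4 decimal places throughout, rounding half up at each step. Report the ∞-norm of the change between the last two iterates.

Iteration 1:
  x_1 = (-6 - (-1)·0.0000 - (-2)·0.0000 - (-4)·0.0000) / (11) = -0.5455
  x_2 = (-2 - (3)·-0.5455 - (4)·0.0000 - (-3)·0.0000) / (14) = -0.0260
  x_3 = (8 - (-3)·-0.5455 - (3)·-0.0260 - (-3)·0.0000) / (13) = 0.4955
  x_4 = (-2 - (-3)·-0.5455 - (-1)·-0.0260 - (-3)·0.4955) / (9) = -0.2418
Iteration 2:
  x_1 = (-6 - (-1)·-0.0260 - (-2)·0.4955 - (-4)·-0.2418) / (11) = -0.5457
  x_2 = (-2 - (3)·-0.5457 - (4)·0.4955 - (-3)·-0.2418) / (14) = -0.2193
  x_3 = (8 - (-3)·-0.5457 - (3)·-0.2193 - (-3)·-0.2418) / (13) = 0.4843
  x_4 = (-2 - (-3)·-0.5457 - (-1)·-0.2193 - (-3)·0.4843) / (9) = -0.2671
Change: (-0.0002, -0.1933, -0.0112, -0.0253) → max |·| = 0.1933

0.1933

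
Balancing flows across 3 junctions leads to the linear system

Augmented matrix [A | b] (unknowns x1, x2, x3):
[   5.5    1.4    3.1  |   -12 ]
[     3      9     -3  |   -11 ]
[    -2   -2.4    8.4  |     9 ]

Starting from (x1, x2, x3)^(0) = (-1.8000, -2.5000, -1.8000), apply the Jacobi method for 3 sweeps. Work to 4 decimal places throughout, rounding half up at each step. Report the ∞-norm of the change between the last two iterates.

0.6556

Iteration 1:
  x1 = (-12 - (1.4)·-2.5000 - (3.1)·-1.8000) / (5.5) = -0.5309
  x2 = (-11 - (3)·-1.8000 - (-3)·-1.8000) / (9) = -1.2222
  x3 = (9 - (-2)·-1.8000 - (-2.4)·-2.5000) / (8.4) = -0.0714
Iteration 2:
  x1 = (-12 - (1.4)·-1.2222 - (3.1)·-0.0714) / (5.5) = -1.8305
  x2 = (-11 - (3)·-0.5309 - (-3)·-0.0714) / (9) = -1.0691
  x3 = (9 - (-2)·-0.5309 - (-2.4)·-1.2222) / (8.4) = 0.5958
Iteration 3:
  x1 = (-12 - (1.4)·-1.0691 - (3.1)·0.5958) / (5.5) = -2.2455
  x2 = (-11 - (3)·-1.8305 - (-3)·0.5958) / (9) = -0.4135
  x3 = (9 - (-2)·-1.8305 - (-2.4)·-1.0691) / (8.4) = 0.3301
Change: (-0.4150, 0.6556, -0.2657) → max |·| = 0.6556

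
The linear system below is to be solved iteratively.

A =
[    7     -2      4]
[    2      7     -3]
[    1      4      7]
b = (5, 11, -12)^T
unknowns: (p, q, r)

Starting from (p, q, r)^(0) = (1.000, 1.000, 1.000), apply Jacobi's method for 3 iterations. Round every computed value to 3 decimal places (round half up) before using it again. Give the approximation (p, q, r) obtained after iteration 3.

(2.405, -0.350, -2.318)

Iteration 1:
  p = (5 - (-2)·1.000 - (4)·1.000) / (7) = 0.429
  q = (11 - (2)·1.000 - (-3)·1.000) / (7) = 1.714
  r = (-12 - (1)·1.000 - (4)·1.000) / (7) = -2.429
Iteration 2:
  p = (5 - (-2)·1.714 - (4)·-2.429) / (7) = 2.592
  q = (11 - (2)·0.429 - (-3)·-2.429) / (7) = 0.408
  r = (-12 - (1)·0.429 - (4)·1.714) / (7) = -2.755
Iteration 3:
  p = (5 - (-2)·0.408 - (4)·-2.755) / (7) = 2.405
  q = (11 - (2)·2.592 - (-3)·-2.755) / (7) = -0.350
  r = (-12 - (1)·2.592 - (4)·0.408) / (7) = -2.318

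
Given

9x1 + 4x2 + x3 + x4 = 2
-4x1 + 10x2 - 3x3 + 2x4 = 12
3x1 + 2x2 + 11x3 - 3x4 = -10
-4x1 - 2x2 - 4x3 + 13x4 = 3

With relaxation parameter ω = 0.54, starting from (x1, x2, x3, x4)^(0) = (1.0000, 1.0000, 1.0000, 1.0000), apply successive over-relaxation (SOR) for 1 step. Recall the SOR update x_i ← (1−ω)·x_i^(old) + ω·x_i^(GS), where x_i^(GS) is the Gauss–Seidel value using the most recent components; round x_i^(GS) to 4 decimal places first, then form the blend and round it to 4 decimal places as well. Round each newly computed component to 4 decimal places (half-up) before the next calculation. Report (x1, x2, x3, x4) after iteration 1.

(0.2200, 1.2095, -0.0348, 0.7159)

Iteration 1:
  x1: GS value = (2 - (4)·1.0000 - (1)·1.0000 - (1)·1.0000) / (9) = -0.4444;  x1 ← (1−ω)·1.0000 + ω·-0.4444 = 0.2200
  x2: GS value = (12 - (-4)·0.2200 - (-3)·1.0000 - (2)·1.0000) / (10) = 1.3880;  x2 ← (1−ω)·1.0000 + ω·1.3880 = 1.2095
  x3: GS value = (-10 - (3)·0.2200 - (2)·1.2095 - (-3)·1.0000) / (11) = -0.9163;  x3 ← (1−ω)·1.0000 + ω·-0.9163 = -0.0348
  x4: GS value = (3 - (-4)·0.2200 - (-2)·1.2095 - (-4)·-0.0348) / (13) = 0.4738;  x4 ← (1−ω)·1.0000 + ω·0.4738 = 0.7159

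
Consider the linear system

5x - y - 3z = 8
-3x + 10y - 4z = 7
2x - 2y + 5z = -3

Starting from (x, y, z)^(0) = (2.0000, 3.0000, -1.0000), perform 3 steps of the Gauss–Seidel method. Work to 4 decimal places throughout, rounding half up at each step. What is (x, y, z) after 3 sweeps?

Iteration 1:
  x = (8 - (-1)·3.0000 - (-3)·-1.0000) / (5) = 1.6000
  y = (7 - (-3)·1.6000 - (-4)·-1.0000) / (10) = 0.7800
  z = (-3 - (2)·1.6000 - (-2)·0.7800) / (5) = -0.9280
Iteration 2:
  x = (8 - (-1)·0.7800 - (-3)·-0.9280) / (5) = 1.1992
  y = (7 - (-3)·1.1992 - (-4)·-0.9280) / (10) = 0.6886
  z = (-3 - (2)·1.1992 - (-2)·0.6886) / (5) = -0.8042
Iteration 3:
  x = (8 - (-1)·0.6886 - (-3)·-0.8042) / (5) = 1.2552
  y = (7 - (-3)·1.2552 - (-4)·-0.8042) / (10) = 0.7549
  z = (-3 - (2)·1.2552 - (-2)·0.7549) / (5) = -0.8001

(1.2552, 0.7549, -0.8001)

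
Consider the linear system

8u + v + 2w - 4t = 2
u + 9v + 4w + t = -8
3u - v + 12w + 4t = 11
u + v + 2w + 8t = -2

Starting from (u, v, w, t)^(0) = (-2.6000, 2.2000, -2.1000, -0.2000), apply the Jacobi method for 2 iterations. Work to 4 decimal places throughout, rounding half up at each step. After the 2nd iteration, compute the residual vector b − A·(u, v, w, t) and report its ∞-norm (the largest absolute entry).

Iteration 1:
  u = (2 - (1)·2.2000 - (2)·-2.1000 - (-4)·-0.2000) / (8) = 0.4000
  v = (-8 - (1)·-2.6000 - (4)·-2.1000 - (1)·-0.2000) / (9) = 0.3556
  w = (11 - (3)·-2.6000 - (-1)·2.2000 - (4)·-0.2000) / (12) = 1.8167
  t = (-2 - (1)·-2.6000 - (1)·2.2000 - (2)·-2.1000) / (8) = 0.3250
Iteration 2:
  u = (2 - (1)·0.3556 - (2)·1.8167 - (-4)·0.3250) / (8) = -0.0861
  v = (-8 - (1)·0.4000 - (4)·1.8167 - (1)·0.3250) / (9) = -1.7769
  w = (11 - (3)·0.4000 - (-1)·0.3556 - (4)·0.3250) / (12) = 0.7380
  t = (-2 - (1)·0.4000 - (1)·0.3556 - (2)·1.8167) / (8) = -0.7986
Residual b − A·x = (-0.2047, 5.9248, 3.8198, 4.7758); ∞-norm = 5.9248

5.9248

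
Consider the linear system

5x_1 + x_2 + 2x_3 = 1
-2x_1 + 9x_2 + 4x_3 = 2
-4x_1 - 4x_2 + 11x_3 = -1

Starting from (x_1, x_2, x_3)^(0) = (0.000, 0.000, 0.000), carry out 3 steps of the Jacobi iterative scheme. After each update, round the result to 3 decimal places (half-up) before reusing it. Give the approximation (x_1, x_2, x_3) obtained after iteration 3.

(0.113, 0.237, 0.091)

Iteration 1:
  x_1 = (1 - (1)·0.000 - (2)·0.000) / (5) = 0.200
  x_2 = (2 - (-2)·0.000 - (4)·0.000) / (9) = 0.222
  x_3 = (-1 - (-4)·0.000 - (-4)·0.000) / (11) = -0.091
Iteration 2:
  x_1 = (1 - (1)·0.222 - (2)·-0.091) / (5) = 0.192
  x_2 = (2 - (-2)·0.200 - (4)·-0.091) / (9) = 0.307
  x_3 = (-1 - (-4)·0.200 - (-4)·0.222) / (11) = 0.063
Iteration 3:
  x_1 = (1 - (1)·0.307 - (2)·0.063) / (5) = 0.113
  x_2 = (2 - (-2)·0.192 - (4)·0.063) / (9) = 0.237
  x_3 = (-1 - (-4)·0.192 - (-4)·0.307) / (11) = 0.091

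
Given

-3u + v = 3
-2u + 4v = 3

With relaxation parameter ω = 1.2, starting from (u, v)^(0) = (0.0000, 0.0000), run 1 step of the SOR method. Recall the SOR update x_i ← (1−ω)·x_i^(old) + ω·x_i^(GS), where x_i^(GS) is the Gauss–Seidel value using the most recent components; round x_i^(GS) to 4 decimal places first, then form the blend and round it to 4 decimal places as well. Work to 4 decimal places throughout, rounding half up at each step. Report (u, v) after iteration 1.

(-1.2000, 0.1800)

Iteration 1:
  u: GS value = (3 - (1)·0.0000) / (-3) = -1.0000;  u ← (1−ω)·0.0000 + ω·-1.0000 = -1.2000
  v: GS value = (3 - (-2)·-1.2000) / (4) = 0.1500;  v ← (1−ω)·0.0000 + ω·0.1500 = 0.1800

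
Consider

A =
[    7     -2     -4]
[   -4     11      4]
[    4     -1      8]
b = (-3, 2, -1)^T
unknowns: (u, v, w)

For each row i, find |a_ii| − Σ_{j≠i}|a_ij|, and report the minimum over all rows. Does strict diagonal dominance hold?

row 1: |7| − (2+4) = 1
row 2: |11| − (4+4) = 3
row 3: |8| − (4+1) = 3
minimum over rows = 1 → strictly diagonally dominant (convergence guaranteed)

1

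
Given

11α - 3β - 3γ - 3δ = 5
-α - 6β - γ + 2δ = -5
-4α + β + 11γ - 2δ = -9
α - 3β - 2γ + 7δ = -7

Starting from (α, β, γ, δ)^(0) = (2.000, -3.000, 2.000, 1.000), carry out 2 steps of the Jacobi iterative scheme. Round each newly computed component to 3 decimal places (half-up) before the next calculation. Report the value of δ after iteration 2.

-0.747

Iteration 1:
  α = (5 - (-3)·-3.000 - (-3)·2.000 - (-3)·1.000) / (11) = 0.455
  β = (-5 - (-1)·2.000 - (-1)·2.000 - (2)·1.000) / (-6) = 0.500
  γ = (-9 - (-4)·2.000 - (1)·-3.000 - (-2)·1.000) / (11) = 0.364
  δ = (-7 - (1)·2.000 - (-3)·-3.000 - (-2)·2.000) / (7) = -2.000
Iteration 2:
  α = (5 - (-3)·0.500 - (-3)·0.364 - (-3)·-2.000) / (11) = 0.145
  β = (-5 - (-1)·0.455 - (-1)·0.364 - (2)·-2.000) / (-6) = 0.030
  γ = (-9 - (-4)·0.455 - (1)·0.500 - (-2)·-2.000) / (11) = -1.062
  δ = (-7 - (1)·0.455 - (-3)·0.500 - (-2)·0.364) / (7) = -0.747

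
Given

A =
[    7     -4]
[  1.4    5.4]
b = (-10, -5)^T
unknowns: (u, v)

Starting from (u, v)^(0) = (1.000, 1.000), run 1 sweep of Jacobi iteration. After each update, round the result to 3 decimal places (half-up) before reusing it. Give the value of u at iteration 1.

-0.857

Iteration 1:
  u = (-10 - (-4)·1.000) / (7) = -0.857
  v = (-5 - (1.4)·1.000) / (5.4) = -1.185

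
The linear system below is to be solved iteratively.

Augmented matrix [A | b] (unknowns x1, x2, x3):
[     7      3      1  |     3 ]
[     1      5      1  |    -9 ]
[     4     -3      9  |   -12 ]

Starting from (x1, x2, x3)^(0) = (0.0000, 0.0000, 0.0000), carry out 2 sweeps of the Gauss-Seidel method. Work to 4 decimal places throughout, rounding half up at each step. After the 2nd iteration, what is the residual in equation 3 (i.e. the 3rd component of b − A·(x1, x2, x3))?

Iteration 1:
  x1 = (3 - (3)·0.0000 - (1)·0.0000) / (7) = 0.4286
  x2 = (-9 - (1)·0.4286 - (1)·0.0000) / (5) = -1.8857
  x3 = (-12 - (4)·0.4286 - (-3)·-1.8857) / (9) = -2.1524
Iteration 2:
  x1 = (3 - (3)·-1.8857 - (1)·-2.1524) / (7) = 1.5442
  x2 = (-9 - (1)·1.5442 - (1)·-2.1524) / (5) = -1.6784
  x3 = (-12 - (4)·1.5442 - (-3)·-1.6784) / (9) = -2.5791
Residual b − A·x = (-0.1951, 0.4269, -0.0001)

-0.0001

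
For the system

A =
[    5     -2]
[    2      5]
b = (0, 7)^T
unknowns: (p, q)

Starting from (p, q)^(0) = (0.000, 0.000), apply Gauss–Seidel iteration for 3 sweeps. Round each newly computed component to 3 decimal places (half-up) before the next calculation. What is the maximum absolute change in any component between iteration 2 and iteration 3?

Iteration 1:
  p = (0 - (-2)·0.000) / (5) = 0.000
  q = (7 - (2)·0.000) / (5) = 1.400
Iteration 2:
  p = (0 - (-2)·1.400) / (5) = 0.560
  q = (7 - (2)·0.560) / (5) = 1.176
Iteration 3:
  p = (0 - (-2)·1.176) / (5) = 0.470
  q = (7 - (2)·0.470) / (5) = 1.212
Change: (-0.090, 0.036) → max |·| = 0.090

0.090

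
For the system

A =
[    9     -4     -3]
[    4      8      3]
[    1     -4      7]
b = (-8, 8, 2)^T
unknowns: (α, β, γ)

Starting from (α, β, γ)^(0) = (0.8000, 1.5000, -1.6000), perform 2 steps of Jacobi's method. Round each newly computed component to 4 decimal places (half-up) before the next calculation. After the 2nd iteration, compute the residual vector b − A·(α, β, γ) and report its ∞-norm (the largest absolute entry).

Iteration 1:
  α = (-8 - (-4)·1.5000 - (-3)·-1.6000) / (9) = -0.7556
  β = (8 - (4)·0.8000 - (3)·-1.6000) / (8) = 1.2000
  γ = (2 - (1)·0.8000 - (-4)·1.5000) / (7) = 1.0286
Iteration 2:
  α = (-8 - (-4)·1.2000 - (-3)·1.0286) / (9) = -0.0127
  β = (8 - (4)·-0.7556 - (3)·1.0286) / (8) = 0.9921
  γ = (2 - (1)·-0.7556 - (-4)·1.2000) / (7) = 1.0794
Residual b − A·x = (-0.6791, -3.1242, -1.5747); ∞-norm = 3.1242

3.1242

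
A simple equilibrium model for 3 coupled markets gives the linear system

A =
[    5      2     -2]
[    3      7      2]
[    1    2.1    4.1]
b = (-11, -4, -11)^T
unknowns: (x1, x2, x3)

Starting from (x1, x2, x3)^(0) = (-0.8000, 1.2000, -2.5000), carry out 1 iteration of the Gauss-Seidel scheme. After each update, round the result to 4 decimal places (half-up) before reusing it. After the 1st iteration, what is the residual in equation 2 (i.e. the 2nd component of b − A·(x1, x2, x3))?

Iteration 1:
  x1 = (-11 - (2)·1.2000 - (-2)·-2.5000) / (5) = -3.6800
  x2 = (-4 - (3)·-3.6800 - (2)·-2.5000) / (7) = 1.7200
  x3 = (-11 - (1)·-3.6800 - (2.1)·1.7200) / (4.1) = -2.6663
Residual b − A·x = (-1.3726, 0.3326, -0.0002)

0.3326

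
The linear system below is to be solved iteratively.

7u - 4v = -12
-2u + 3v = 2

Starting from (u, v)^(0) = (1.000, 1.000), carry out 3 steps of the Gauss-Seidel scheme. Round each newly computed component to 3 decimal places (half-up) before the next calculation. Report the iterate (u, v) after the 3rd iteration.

Iteration 1:
  u = (-12 - (-4)·1.000) / (7) = -1.143
  v = (2 - (-2)·-1.143) / (3) = -0.095
Iteration 2:
  u = (-12 - (-4)·-0.095) / (7) = -1.769
  v = (2 - (-2)·-1.769) / (3) = -0.513
Iteration 3:
  u = (-12 - (-4)·-0.513) / (7) = -2.007
  v = (2 - (-2)·-2.007) / (3) = -0.671

(-2.007, -0.671)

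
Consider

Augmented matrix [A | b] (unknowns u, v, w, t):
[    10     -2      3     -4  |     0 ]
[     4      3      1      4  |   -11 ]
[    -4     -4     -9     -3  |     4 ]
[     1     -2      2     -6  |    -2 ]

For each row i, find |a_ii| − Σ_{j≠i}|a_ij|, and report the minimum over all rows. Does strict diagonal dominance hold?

-6

row 1: |10| − (2+3+4) = 1
row 2: |3| − (4+1+4) = -6
row 3: |-9| − (4+4+3) = -2
row 4: |-6| − (1+2+2) = 1
minimum over rows = -6 → not strictly diagonally dominant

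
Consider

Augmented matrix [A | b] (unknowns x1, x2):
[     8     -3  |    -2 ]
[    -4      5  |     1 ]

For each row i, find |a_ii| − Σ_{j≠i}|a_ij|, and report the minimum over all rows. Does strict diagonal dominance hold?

row 1: |8| − (3) = 5
row 2: |5| − (4) = 1
minimum over rows = 1 → strictly diagonally dominant (convergence guaranteed)

1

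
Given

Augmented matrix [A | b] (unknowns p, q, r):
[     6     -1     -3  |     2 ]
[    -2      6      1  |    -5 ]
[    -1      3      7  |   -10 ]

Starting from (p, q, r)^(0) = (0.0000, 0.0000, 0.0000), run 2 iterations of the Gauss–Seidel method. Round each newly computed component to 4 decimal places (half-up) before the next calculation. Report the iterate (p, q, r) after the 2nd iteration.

Iteration 1:
  p = (2 - (-1)·0.0000 - (-3)·0.0000) / (6) = 0.3333
  q = (-5 - (-2)·0.3333 - (1)·0.0000) / (6) = -0.7222
  r = (-10 - (-1)·0.3333 - (3)·-0.7222) / (7) = -1.0714
Iteration 2:
  p = (2 - (-1)·-0.7222 - (-3)·-1.0714) / (6) = -0.3227
  q = (-5 - (-2)·-0.3227 - (1)·-1.0714) / (6) = -0.7623
  r = (-10 - (-1)·-0.3227 - (3)·-0.7623) / (7) = -1.1480

(-0.3227, -0.7623, -1.1480)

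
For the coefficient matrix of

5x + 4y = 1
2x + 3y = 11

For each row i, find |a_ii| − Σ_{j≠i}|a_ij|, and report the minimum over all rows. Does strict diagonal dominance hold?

1

row 1: |5| − (4) = 1
row 2: |3| − (2) = 1
minimum over rows = 1 → strictly diagonally dominant (convergence guaranteed)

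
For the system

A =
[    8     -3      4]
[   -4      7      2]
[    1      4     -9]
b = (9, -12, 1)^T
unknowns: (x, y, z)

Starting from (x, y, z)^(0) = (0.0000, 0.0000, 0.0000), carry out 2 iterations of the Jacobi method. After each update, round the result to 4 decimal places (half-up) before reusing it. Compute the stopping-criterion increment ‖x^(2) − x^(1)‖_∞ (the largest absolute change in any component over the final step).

0.6746

Iteration 1:
  x = (9 - (-3)·0.0000 - (4)·0.0000) / (8) = 1.1250
  y = (-12 - (-4)·0.0000 - (2)·0.0000) / (7) = -1.7143
  z = (1 - (1)·0.0000 - (4)·0.0000) / (-9) = -0.1111
Iteration 2:
  x = (9 - (-3)·-1.7143 - (4)·-0.1111) / (8) = 0.5377
  y = (-12 - (-4)·1.1250 - (2)·-0.1111) / (7) = -1.0397
  z = (1 - (1)·1.1250 - (4)·-1.7143) / (-9) = -0.7480
Change: (-0.5873, 0.6746, -0.6369) → max |·| = 0.6746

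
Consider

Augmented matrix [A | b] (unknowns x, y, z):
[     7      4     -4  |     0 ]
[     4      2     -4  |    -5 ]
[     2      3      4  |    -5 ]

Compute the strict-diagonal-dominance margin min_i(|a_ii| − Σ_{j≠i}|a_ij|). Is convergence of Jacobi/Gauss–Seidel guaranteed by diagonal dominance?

row 1: |7| − (4+4) = -1
row 2: |2| − (4+4) = -6
row 3: |4| − (2+3) = -1
minimum over rows = -6 → not strictly diagonally dominant

-6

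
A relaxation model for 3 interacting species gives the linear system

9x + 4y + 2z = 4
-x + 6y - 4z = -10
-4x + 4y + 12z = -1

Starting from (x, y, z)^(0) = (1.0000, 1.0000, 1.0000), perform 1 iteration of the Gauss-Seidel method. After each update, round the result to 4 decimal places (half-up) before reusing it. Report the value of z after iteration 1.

0.1883

Iteration 1:
  x = (4 - (4)·1.0000 - (2)·1.0000) / (9) = -0.2222
  y = (-10 - (-1)·-0.2222 - (-4)·1.0000) / (6) = -1.0370
  z = (-1 - (-4)·-0.2222 - (4)·-1.0370) / (12) = 0.1883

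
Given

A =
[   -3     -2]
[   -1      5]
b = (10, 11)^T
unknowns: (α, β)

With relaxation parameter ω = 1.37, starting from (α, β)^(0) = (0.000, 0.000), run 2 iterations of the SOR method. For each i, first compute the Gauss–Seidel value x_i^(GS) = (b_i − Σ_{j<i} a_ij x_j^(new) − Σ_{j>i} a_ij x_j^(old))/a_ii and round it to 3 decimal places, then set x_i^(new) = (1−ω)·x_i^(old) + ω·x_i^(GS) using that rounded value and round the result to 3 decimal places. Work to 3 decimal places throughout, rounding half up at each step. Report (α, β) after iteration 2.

Iteration 1:
  α: GS value = (10 - (-2)·0.000) / (-3) = -3.333;  α ← (1−ω)·0.000 + ω·-3.333 = -4.566
  β: GS value = (11 - (-1)·-4.566) / (5) = 1.287;  β ← (1−ω)·0.000 + ω·1.287 = 1.763
Iteration 2:
  α: GS value = (10 - (-2)·1.763) / (-3) = -4.509;  α ← (1−ω)·-4.566 + ω·-4.509 = -4.488
  β: GS value = (11 - (-1)·-4.488) / (5) = 1.302;  β ← (1−ω)·1.763 + ω·1.302 = 1.131

(-4.488, 1.131)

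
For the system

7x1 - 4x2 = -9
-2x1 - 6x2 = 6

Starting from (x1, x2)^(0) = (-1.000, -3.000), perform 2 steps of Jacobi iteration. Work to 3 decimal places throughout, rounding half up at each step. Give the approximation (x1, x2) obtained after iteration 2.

(-1.667, 0.000)

Iteration 1:
  x1 = (-9 - (-4)·-3.000) / (7) = -3.000
  x2 = (6 - (-2)·-1.000) / (-6) = -0.667
Iteration 2:
  x1 = (-9 - (-4)·-0.667) / (7) = -1.667
  x2 = (6 - (-2)·-3.000) / (-6) = 0.000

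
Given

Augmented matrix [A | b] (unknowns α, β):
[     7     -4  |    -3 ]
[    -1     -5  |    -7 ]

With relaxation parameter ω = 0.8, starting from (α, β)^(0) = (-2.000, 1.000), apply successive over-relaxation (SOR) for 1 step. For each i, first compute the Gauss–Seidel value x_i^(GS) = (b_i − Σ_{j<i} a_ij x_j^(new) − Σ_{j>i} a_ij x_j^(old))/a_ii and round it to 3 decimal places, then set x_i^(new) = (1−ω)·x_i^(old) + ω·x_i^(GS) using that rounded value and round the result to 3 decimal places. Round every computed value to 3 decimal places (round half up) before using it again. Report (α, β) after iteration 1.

(-0.286, 1.366)

Iteration 1:
  α: GS value = (-3 - (-4)·1.000) / (7) = 0.143;  α ← (1−ω)·-2.000 + ω·0.143 = -0.286
  β: GS value = (-7 - (-1)·-0.286) / (-5) = 1.457;  β ← (1−ω)·1.000 + ω·1.457 = 1.366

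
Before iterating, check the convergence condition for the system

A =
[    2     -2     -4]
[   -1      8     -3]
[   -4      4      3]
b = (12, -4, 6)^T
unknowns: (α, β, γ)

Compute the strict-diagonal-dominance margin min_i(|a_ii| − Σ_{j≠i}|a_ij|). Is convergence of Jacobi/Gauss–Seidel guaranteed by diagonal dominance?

-5

row 1: |2| − (2+4) = -4
row 2: |8| − (1+3) = 4
row 3: |3| − (4+4) = -5
minimum over rows = -5 → not strictly diagonally dominant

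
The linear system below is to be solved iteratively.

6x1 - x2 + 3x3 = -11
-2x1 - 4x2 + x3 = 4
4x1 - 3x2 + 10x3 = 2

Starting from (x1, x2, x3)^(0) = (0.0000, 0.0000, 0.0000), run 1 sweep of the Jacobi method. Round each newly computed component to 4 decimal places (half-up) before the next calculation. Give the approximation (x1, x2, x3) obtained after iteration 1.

Iteration 1:
  x1 = (-11 - (-1)·0.0000 - (3)·0.0000) / (6) = -1.8333
  x2 = (4 - (-2)·0.0000 - (1)·0.0000) / (-4) = -1.0000
  x3 = (2 - (4)·0.0000 - (-3)·0.0000) / (10) = 0.2000

(-1.8333, -1.0000, 0.2000)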